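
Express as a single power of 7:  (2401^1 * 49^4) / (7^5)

7^7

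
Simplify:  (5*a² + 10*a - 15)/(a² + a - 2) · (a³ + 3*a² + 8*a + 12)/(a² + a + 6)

5*a + 15

Factor: 5*a² + 10*a - 15 = 5·(a + 3)·(a - 1);  a² + a - 2 = (a - 1)·(a + 2);  a³ + 3*a² + 8*a + 12 = (a² + a + 6)·(a + 2)
Cancel the common factors (a² + a + 6), (a - 1), (a + 2).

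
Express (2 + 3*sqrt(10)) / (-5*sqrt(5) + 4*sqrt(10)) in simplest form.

(10*sqrt(5) + 8*sqrt(10) + 75*sqrt(2) + 120)/35

Multiply numerator and denominator by 5*sqrt(5) + 4*sqrt(10).
Denominator becomes 35; numerator becomes 10*sqrt(5) + 8*sqrt(10) + 75*sqrt(2) + 120.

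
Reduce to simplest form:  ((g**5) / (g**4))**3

g**3

Inside the bracket: g**1
Raise to the power 3: g**3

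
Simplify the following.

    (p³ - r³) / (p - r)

Factor as (a-b)(a^2+ab+b^2) with a=p, b=r.

p² + p*r + r²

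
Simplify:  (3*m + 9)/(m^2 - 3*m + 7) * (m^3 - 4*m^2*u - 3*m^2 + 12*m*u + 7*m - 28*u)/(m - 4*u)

3*m + 9

Factor: 3*m + 9 = 3*(m + 3);  m^3 - 4*m^2*u - 3*m^2 + 12*m*u + 7*m - 28*u = (m - 4*u)*(m^2 - 3*m + 7)
Cancel the common factors (m^2 - 3*m + 7), (m - 4*u).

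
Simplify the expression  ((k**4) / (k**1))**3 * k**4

k**13

Inside the bracket: k**3
Raise to the power 3: k**9
Multiply by k**4: add exponents.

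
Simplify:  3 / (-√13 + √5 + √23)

(-45*√13 - 15*√23 + 93*√5 + 6*√1495)/235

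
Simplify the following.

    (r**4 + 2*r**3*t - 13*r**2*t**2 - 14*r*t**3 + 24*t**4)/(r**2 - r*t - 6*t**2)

Factor: r**4 + 2*r**3*t - 13*r**2*t**2 - 14*r*t**3 + 24*t**4 = (r + 2*t)*(r - 3*t)*(r + 4*t)*(r - t);  r**2 - r*t - 6*t**2 = (r - 3*t)*(r + 2*t)
Cancel the common factors (r + 2*t), (r - 3*t).

r**2 + 3*r*t - 4*t**2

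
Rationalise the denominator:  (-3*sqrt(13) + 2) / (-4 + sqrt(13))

(31 + 10*sqrt(13))/3

Multiply numerator and denominator by -4 - sqrt(13).
Denominator becomes 3; numerator becomes 31 + 10*sqrt(13).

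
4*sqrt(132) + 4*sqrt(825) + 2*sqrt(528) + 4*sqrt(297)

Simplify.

48*sqrt(33)

4*sqrt(132) = 8*sqrt(33); 4*sqrt(825) = 20*sqrt(33); 2*sqrt(528) = 8*sqrt(33); 4*sqrt(297) = 12*sqrt(33)
Combine: (8 + 20 + 8 + 12)·sqrt(33) = 48*sqrt(33)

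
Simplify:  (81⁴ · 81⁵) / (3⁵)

3^31

81⁴ = 3^16; 81⁵ = 3^20; 3⁵ = 3^5
Combine exponents: 3^31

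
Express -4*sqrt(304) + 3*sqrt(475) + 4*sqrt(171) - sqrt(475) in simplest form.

6*sqrt(19)

4*sqrt(304) = 16*sqrt(19); 3*sqrt(475) = 15*sqrt(19); 4*sqrt(171) = 12*sqrt(19); sqrt(475) = 5*sqrt(19)
Combine: (-16 + 15 + 12 - 5)·sqrt(19) = 6*sqrt(19)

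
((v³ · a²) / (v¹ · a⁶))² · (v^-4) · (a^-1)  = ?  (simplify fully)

Inside the bracket: v² · (a^-4)
Raise to the power 2: v⁴ · (a^-8)
Multiply by (v^-4) · (a^-1): add exponents.

a^(-9)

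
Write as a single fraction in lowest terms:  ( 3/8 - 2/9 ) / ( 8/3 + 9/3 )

Numerator: 3/8 - 2/9 = 11/72
Denominator: 8/3 + 9/3 = 17/3
Divide: (11/72) · (3/17) = 11/408

11/408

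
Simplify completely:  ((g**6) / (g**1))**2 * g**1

g**11

Inside the bracket: g**5
Raise to the power 2: g**10
Multiply by g**1: add exponents.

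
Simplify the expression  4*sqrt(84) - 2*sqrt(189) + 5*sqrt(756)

32*sqrt(21)

4*sqrt(84) = 8*sqrt(21); 2*sqrt(189) = 6*sqrt(21); 5*sqrt(756) = 30*sqrt(21)
Combine: (8 - 6 + 30)·sqrt(21) = 32*sqrt(21)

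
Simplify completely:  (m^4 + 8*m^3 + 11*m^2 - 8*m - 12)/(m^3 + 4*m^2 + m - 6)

Factor: m^4 + 8*m^3 + 11*m^2 - 8*m - 12 = (m + 2)*(m - 1)*(m + 6)*(m + 1);  m^3 + 4*m^2 + m - 6 = (m - 1)*(m + 2)*(m + 3)
Cancel the common factors (m + 2), (m - 1).

(m^2 + 7*m + 6)/(m + 3)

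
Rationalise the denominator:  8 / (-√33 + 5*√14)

Multiply numerator and denominator by √33 + 5*√14.
Denominator becomes 317; numerator becomes 8*√33 + 40*√14.

(8*√33 + 40*√14)/317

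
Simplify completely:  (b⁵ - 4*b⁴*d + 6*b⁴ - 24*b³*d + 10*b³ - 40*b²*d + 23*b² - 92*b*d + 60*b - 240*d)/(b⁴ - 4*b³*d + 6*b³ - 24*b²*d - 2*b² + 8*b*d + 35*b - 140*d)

(b² + 7*b + 12)/(b + 7)

Factor: b⁵ - 4*b⁴*d + 6*b⁴ - 24*b³*d + 10*b³ - 40*b²*d + 23*b² - 92*b*d + 60*b - 240*d = (b - 4*d)·(b + 3)·(b + 4)·(b² - b + 5);  b⁴ - 4*b³*d + 6*b³ - 24*b²*d - 2*b² + 8*b*d + 35*b - 140*d = (b² - b + 5)·(b + 7)·(b - 4*d)
Cancel the common factors (b² - b + 5), (b - 4*d).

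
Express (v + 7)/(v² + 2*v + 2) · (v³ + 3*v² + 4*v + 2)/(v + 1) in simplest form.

Factor: v³ + 3*v² + 4*v + 2 = (v² + 2*v + 2)·(v + 1)
Cancel the common factors (v² + 2*v + 2), (v + 1).

v + 7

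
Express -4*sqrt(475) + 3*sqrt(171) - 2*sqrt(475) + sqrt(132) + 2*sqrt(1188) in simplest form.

4*sqrt(475) = 20*sqrt(19); 3*sqrt(171) = 9*sqrt(19); 2*sqrt(475) = 10*sqrt(19); sqrt(132) = 2*sqrt(33); 2*sqrt(1188) = 12*sqrt(33)

-21*sqrt(19) + 14*sqrt(33)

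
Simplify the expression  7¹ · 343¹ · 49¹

7¹ = 7^1; 343¹ = 7^3; 49¹ = 7^2
Combine exponents: 7^6

7^6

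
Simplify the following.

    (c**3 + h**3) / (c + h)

c**2 - c*h + h**2

Factor as (a+b)(a**2-ab+b**2) with a=c, b=h.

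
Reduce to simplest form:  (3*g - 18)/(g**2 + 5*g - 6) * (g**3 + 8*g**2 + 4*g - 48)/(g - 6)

Factor: 3*g - 18 = 3*(g - 6);  g**2 + 5*g - 6 = (g + 6)*(g - 1);  g**3 + 8*g**2 + 4*g - 48 = (g - 2)*(g + 6)*(g + 4)
Cancel the common factors (g - 6), (g + 6).

(3*g**2 + 6*g - 24)/(g - 1)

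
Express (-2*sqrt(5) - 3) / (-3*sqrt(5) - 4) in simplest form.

(sqrt(5) + 18)/29

Multiply numerator and denominator by -4 + 3*sqrt(5).
Denominator becomes -29; numerator becomes -18 - sqrt(5).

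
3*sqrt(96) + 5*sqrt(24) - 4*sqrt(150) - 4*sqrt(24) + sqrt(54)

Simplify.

-3*sqrt(6)

3*sqrt(96) = 12*sqrt(6); 5*sqrt(24) = 10*sqrt(6); 4*sqrt(150) = 20*sqrt(6); 4*sqrt(24) = 8*sqrt(6); sqrt(54) = 3*sqrt(6)
Combine: (12 + 10 - 20 - 8 + 3)·sqrt(6) = -3*sqrt(6)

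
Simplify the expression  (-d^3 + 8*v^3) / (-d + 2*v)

d^2 + 2*d*v + 4*v^2

Factor as (a-b)(a^2+ab+b^2) with a=(2*v), b=d.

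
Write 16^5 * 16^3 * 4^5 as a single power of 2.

16^5 = 2^20; 16^3 = 2^12; 4^5 = 2^10
Combine exponents: 2^42

2^42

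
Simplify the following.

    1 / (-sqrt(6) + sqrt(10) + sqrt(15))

(-19*sqrt(6) + sqrt(15) + 11*sqrt(10) + 60)/239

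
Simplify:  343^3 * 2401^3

343^3 = 7^9; 2401^3 = 7^12
Combine exponents: 7^21

7^21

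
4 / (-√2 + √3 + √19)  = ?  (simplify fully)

Group as (√3 + √19) - √2; multiply by (√3 + √19) + √2, then rationalise the remaining surd.

(-18*√3 - 2*√114 + 20*√2 + 14*√19)/43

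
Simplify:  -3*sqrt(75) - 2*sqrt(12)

3*sqrt(75) = 15*sqrt(3); 2*sqrt(12) = 4*sqrt(3)
Combine: (-15 - 4)·sqrt(3) = -19*sqrt(3)

-19*sqrt(3)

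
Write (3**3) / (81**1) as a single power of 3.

3**3 = 3**3; 81**1 = 3**4
Combine exponents: 3**(-1)

3**(-1)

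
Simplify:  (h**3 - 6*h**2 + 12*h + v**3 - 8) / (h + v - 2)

Apply the sum-of-cubes factorisation and cancel (h + v - 2).

h**2 - h*v - 4*h + v**2 + 2*v + 4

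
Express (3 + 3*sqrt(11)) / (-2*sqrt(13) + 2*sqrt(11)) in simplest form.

(-3*sqrt(143) - 33 - 3*sqrt(13) - 3*sqrt(11))/4

Multiply numerator and denominator by 2*sqrt(11) + 2*sqrt(13).
Denominator becomes -8; numerator becomes 6*sqrt(11) + 6*sqrt(13) + 66 + 6*sqrt(143).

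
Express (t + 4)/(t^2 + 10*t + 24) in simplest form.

Factor: t^2 + 10*t + 24 = (t + 4)*(t + 6)
Cancel the common factor (t + 4).

1/(t + 6)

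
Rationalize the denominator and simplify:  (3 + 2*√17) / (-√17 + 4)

-46 - 11*√17

Multiply numerator and denominator by 4 + √17.
Denominator becomes -1; numerator becomes 11*√17 + 46.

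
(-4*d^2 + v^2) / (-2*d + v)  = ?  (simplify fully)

Factor v^2 - (2*d)^2 and cancel (-2*d + v).

2*d + v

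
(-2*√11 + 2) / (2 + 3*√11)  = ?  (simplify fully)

Multiply numerator and denominator by -3*√11 + 2.
Denominator becomes -95; numerator becomes -10*√11 + 70.

(-14 + 2*√11)/19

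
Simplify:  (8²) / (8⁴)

8² = 2^6; 8⁴ = 2^12
Combine exponents: 2^(-6)

2^(-6)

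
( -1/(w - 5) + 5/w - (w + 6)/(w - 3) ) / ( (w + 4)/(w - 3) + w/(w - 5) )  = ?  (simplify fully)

Numerator: -1/(w - 5) + 5/w - (w + 6)/(w - 3) = (-w**3 + 3*w**2 - 7*w + 75)/(w**3 - 8*w**2 + 15*w)
Denominator: (w + 4)/(w - 3) + w/(w - 5) = (2*w**2 - 4*w - 20)/(w**2 - 8*w + 15)
Divide: ((-w**3 + 3*w**2 - 7*w + 75)/(w**3 - 8*w**2 + 15*w)) · ((w**2 - 8*w + 15)/(2*w**2 - 4*w - 20)) = (-w**3 + 3*w**2 - 7*w + 75)/(2*w**3 - 4*w**2 - 20*w)

(-w**3 + 3*w**2 - 7*w + 75)/(2*w**3 - 4*w**2 - 20*w)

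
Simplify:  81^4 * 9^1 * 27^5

81^4 = 3^16; 9^1 = 3^2; 27^5 = 3^15
Combine exponents: 3^33

3^33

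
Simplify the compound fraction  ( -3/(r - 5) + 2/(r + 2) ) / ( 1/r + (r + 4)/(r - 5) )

(-r^2 - 16*r)/(r^3 + 7*r^2 + 5*r - 10)

Numerator: -3/(r - 5) + 2/(r + 2) = (-r - 16)/(r^2 - 3*r - 10)
Denominator: 1/r + (r + 4)/(r - 5) = (r^2 + 5*r - 5)/(r^2 - 5*r)
Divide: ((-r - 16)/(r^2 - 3*r - 10)) · ((r^2 - 5*r)/(r^2 + 5*r - 5)) = (-r^2 - 16*r)/(r^3 + 7*r^2 + 5*r - 10)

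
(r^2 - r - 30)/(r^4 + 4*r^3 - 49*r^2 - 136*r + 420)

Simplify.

1/(r^2 + 5*r - 14)

Factor: r^2 - r - 30 = (r + 5)*(r - 6);  r^4 + 4*r^3 - 49*r^2 - 136*r + 420 = (r - 2)*(r - 6)*(r + 5)*(r + 7)
Cancel the common factors (r - 6), (r + 5).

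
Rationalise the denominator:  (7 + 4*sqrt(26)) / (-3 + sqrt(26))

(19*sqrt(26) + 125)/17

Multiply numerator and denominator by -sqrt(26) - 3.
Denominator becomes -17; numerator becomes -125 - 19*sqrt(26).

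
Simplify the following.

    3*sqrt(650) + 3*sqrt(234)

3*sqrt(650) = 15*sqrt(26); 3*sqrt(234) = 9*sqrt(26)
Combine: (15 + 9)·sqrt(26) = 24*sqrt(26)

24*sqrt(26)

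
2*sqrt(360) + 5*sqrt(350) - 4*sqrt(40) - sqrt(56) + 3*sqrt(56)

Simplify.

2*sqrt(360) = 12*sqrt(10); 5*sqrt(350) = 25*sqrt(14); 4*sqrt(40) = 8*sqrt(10); sqrt(56) = 2*sqrt(14); 3*sqrt(56) = 6*sqrt(14)

4*sqrt(10) + 29*sqrt(14)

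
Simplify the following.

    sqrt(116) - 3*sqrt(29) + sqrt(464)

3*sqrt(29)

sqrt(116) = 2*sqrt(29); 3*sqrt(29) = 3*sqrt(29); sqrt(464) = 4*sqrt(29)
Combine: (2 - 3 + 4)·sqrt(29) = 3*sqrt(29)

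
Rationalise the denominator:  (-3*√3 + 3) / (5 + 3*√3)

-21 + 12*√3

Multiply numerator and denominator by -3*√3 + 5.
Denominator becomes -2; numerator becomes -24*√3 + 42.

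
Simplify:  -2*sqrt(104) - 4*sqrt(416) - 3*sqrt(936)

2*sqrt(104) = 4*sqrt(26); 4*sqrt(416) = 16*sqrt(26); 3*sqrt(936) = 18*sqrt(26)
Combine: (-4 - 16 - 18)·sqrt(26) = -38*sqrt(26)

-38*sqrt(26)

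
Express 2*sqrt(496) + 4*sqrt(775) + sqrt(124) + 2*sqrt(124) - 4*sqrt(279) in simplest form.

2*sqrt(496) = 8*sqrt(31); 4*sqrt(775) = 20*sqrt(31); sqrt(124) = 2*sqrt(31); 2*sqrt(124) = 4*sqrt(31); 4*sqrt(279) = 12*sqrt(31)
Combine: (8 + 20 + 2 + 4 - 12)·sqrt(31) = 22*sqrt(31)

22*sqrt(31)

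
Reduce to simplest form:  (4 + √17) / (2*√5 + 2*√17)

Multiply numerator and denominator by -2*√5 + 2*√17.
Denominator becomes 48; numerator becomes -2*√85 - 8*√5 + 8*√17 + 34.

(-√85 - 4*√5 + 4*√17 + 17)/24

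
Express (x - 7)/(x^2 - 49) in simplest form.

Factor: x^2 - 49 = (x - 7)*(x + 7)
Cancel the common factor (x - 7).

1/(x + 7)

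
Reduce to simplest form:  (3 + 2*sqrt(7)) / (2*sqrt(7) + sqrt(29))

Multiply numerator and denominator by -sqrt(29) + 2*sqrt(7).
Denominator becomes -1; numerator becomes -2*sqrt(203) - 3*sqrt(29) + 6*sqrt(7) + 28.

-28 - 6*sqrt(7) + 3*sqrt(29) + 2*sqrt(203)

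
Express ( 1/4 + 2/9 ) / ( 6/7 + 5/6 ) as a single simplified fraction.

Numerator: 1/4 + 2/9 = 17/36
Denominator: 6/7 + 5/6 = 71/42
Divide: (17/36) · (42/71) = 119/426

119/426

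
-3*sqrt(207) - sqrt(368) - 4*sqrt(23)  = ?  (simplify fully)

-17*sqrt(23)

3*sqrt(207) = 9*sqrt(23); sqrt(368) = 4*sqrt(23); 4*sqrt(23) = 4*sqrt(23)
Combine: (-9 - 4 - 4)·sqrt(23) = -17*sqrt(23)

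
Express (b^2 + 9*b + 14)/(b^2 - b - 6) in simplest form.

(b + 7)/(b - 3)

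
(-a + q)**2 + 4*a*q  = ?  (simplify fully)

Expanding gives a**2 + 2*a*q + q**2, a perfect square.

(a + q)**2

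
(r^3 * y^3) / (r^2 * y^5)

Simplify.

Quotient: r^1 * (y^-2)

r/y^2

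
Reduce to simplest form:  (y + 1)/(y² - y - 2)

Factor: y² - y - 2 = (y + 1)·(y - 2)
Cancel the common factor (y + 1).

1/(y - 2)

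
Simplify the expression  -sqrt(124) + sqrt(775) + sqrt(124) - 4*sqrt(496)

-11*sqrt(31)

sqrt(124) = 2*sqrt(31); sqrt(775) = 5*sqrt(31); sqrt(124) = 2*sqrt(31); 4*sqrt(496) = 16*sqrt(31)
Combine: (-2 + 5 + 2 - 16)·sqrt(31) = -11*sqrt(31)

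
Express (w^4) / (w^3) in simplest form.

w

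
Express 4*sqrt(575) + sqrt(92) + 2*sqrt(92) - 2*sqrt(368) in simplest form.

18*sqrt(23)

4*sqrt(575) = 20*sqrt(23); sqrt(92) = 2*sqrt(23); 2*sqrt(92) = 4*sqrt(23); 2*sqrt(368) = 8*sqrt(23)
Combine: (20 + 2 + 4 - 8)·sqrt(23) = 18*sqrt(23)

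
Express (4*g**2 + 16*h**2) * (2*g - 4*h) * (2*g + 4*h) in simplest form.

Telescope via difference of squares: ((2*g)+(4*h))((2*g)-(4*h)) = 4*g**2 - 16*h**2, then repeat with the next factor.

16*g**4 - 256*h**4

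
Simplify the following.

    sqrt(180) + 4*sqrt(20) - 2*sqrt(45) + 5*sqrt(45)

23*sqrt(5)

sqrt(180) = 6*sqrt(5); 4*sqrt(20) = 8*sqrt(5); 2*sqrt(45) = 6*sqrt(5); 5*sqrt(45) = 15*sqrt(5)
Combine: (6 + 8 - 6 + 15)·sqrt(5) = 23*sqrt(5)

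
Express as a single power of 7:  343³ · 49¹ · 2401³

343³ = 7^9; 49¹ = 7^2; 2401³ = 7^12
Combine exponents: 7^23

7^23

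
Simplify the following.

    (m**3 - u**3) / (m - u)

m**2 + m*u + u**2

Factor as (a-b)(a**2+ab+b**2) with a=m, b=u.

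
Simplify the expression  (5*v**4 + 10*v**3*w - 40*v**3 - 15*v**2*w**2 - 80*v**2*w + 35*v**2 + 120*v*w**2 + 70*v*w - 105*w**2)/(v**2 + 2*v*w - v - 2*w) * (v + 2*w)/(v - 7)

5*v**2 + 10*v*w - 15*w**2

Factor: 5*v**4 + 10*v**3*w - 40*v**3 - 15*v**2*w**2 - 80*v**2*w + 35*v**2 + 120*v*w**2 + 70*v*w - 105*w**2 = 5*(v - w)*(v - 7)*(v + 3*w)*(v - 1);  v**2 + 2*v*w - v - 2*w = (v + 2*w)*(v - 1)
Cancel the common factors (v - 7), (v + 2*w), (v - 1).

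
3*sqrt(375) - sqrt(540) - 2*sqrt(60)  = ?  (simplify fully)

5*sqrt(15)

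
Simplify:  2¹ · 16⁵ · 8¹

2^24

2¹ = 2^1; 16⁵ = 2^20; 8¹ = 2^3
Combine exponents: 2^24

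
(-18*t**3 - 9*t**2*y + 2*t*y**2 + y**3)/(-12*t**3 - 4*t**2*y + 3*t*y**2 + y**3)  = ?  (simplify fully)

(-3*t + y)/(-2*t + y)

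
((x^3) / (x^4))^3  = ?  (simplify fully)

Inside the bracket: (x^-1)
Raise to the power 3: (x^-3)

x^(-3)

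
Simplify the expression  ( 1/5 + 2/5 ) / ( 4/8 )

Numerator: 1/5 + 2/5 = 3/5
Denominator: 4/8 = 1/2
Divide: (3/5) · (2) = 6/5

6/5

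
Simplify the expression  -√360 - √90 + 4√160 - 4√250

√360 = 6*√10; √90 = 3*√10; 4√160 = 16*√10; 4√250 = 20*√10
Combine: (-6 - 3 + 16 - 20)·√10 = -13*√10

-13*√10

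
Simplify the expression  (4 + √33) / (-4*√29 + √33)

Multiply numerator and denominator by √33 + 4*√29.
Denominator becomes -431; numerator becomes 4*√33 + 33 + 16*√29 + 4*√957.

(-4*√957 - 16*√29 - 33 - 4*√33)/431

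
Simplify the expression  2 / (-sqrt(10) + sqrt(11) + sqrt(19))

(-10*sqrt(10) + sqrt(19) + 9*sqrt(11) + sqrt(2090))/109

Group as (sqrt(11) + sqrt(19)) - sqrt(10); multiply by (sqrt(11) + sqrt(19)) + sqrt(10), then rationalise the remaining surd.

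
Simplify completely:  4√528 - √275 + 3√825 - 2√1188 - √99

4√528 = 16*√33; √275 = 5*√11; 3√825 = 15*√33; 2√1188 = 12*√33; √99 = 3*√11

-8*√11 + 19*√33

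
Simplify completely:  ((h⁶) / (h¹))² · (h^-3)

h⁷

Inside the bracket: h⁵
Raise to the power 2: h^10
Multiply by (h^-3): add exponents.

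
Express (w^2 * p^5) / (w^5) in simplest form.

p^5/w^3

Quotient: (w^-3) * p^5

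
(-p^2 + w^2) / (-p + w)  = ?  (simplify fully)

Factor w^2 - p^2 and cancel (-p + w).

p + w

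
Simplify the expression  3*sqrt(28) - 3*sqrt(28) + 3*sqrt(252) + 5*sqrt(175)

3*sqrt(28) = 6*sqrt(7); 3*sqrt(28) = 6*sqrt(7); 3*sqrt(252) = 18*sqrt(7); 5*sqrt(175) = 25*sqrt(7)
Combine: (6 - 6 + 18 + 25)·sqrt(7) = 43*sqrt(7)

43*sqrt(7)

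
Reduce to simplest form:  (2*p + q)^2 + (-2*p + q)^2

Write as f(q,(2*p)) + f(q,-(2*p)) and expand.

8*p^2 + 2*q^2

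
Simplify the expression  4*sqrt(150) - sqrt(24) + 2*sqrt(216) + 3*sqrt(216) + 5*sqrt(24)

4*sqrt(150) = 20*sqrt(6); sqrt(24) = 2*sqrt(6); 2*sqrt(216) = 12*sqrt(6); 3*sqrt(216) = 18*sqrt(6); 5*sqrt(24) = 10*sqrt(6)
Combine: (20 - 2 + 12 + 18 + 10)·sqrt(6) = 58*sqrt(6)

58*sqrt(6)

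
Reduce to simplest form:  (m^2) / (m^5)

m^(-3)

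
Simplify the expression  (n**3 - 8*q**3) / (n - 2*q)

n**2 + 2*n*q + 4*q**2

Factor as (a-b)(a**2+ab+b**2) with a=n, b=(2*q).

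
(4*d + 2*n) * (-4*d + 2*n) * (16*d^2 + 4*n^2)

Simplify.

Pair the conjugate factors: ((2*n)+(4*d))((2*n)-(4*d)) = -16*d^2 + 4*n^2, then repeat with the next factor.

-256*d^4 + 16*n^4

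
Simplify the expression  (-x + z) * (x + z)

-x^2 + z^2

(z+x)(z-x) = -x^2 + z^2.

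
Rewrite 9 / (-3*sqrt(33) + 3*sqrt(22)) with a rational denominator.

Multiply numerator and denominator by 3*sqrt(22) + 3*sqrt(33).
Denominator becomes -99; numerator becomes 27*sqrt(22) + 27*sqrt(33).

(-3*sqrt(33) - 3*sqrt(22))/11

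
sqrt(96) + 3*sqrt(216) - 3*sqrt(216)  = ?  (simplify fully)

sqrt(96) = 4*sqrt(6); 3*sqrt(216) = 18*sqrt(6); 3*sqrt(216) = 18*sqrt(6)
Combine: (4 + 18 - 18)·sqrt(6) = 4*sqrt(6)

4*sqrt(6)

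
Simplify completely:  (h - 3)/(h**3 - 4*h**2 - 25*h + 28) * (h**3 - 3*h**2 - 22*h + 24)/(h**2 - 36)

Factor: h**3 - 4*h**2 - 25*h + 28 = (h - 1)*(h + 4)*(h - 7);  h**3 - 3*h**2 - 22*h + 24 = (h + 4)*(h - 6)*(h - 1);  h**2 - 36 = (h - 6)*(h + 6)
Cancel the common factors (h - 6), (h + 4), (h - 1).

(h - 3)/(h**2 - h - 42)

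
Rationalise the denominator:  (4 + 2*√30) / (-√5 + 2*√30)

Multiply numerator and denominator by √5 + 2*√30.
Denominator becomes 115; numerator becomes 4*√5 + 10*√6 + 8*√30 + 120.

(4*√5 + 10*√6 + 8*√30 + 120)/115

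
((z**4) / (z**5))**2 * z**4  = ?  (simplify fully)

z**2

Inside the bracket: (z**-1)
Raise to the power 2: (z**-2)
Multiply by z**4: add exponents.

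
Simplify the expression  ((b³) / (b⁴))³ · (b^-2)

Inside the bracket: (b^-1)
Raise to the power 3: (b^-3)
Multiply by (b^-2): add exponents.

b^(-5)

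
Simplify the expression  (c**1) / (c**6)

c**(-5)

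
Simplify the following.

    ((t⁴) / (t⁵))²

t^(-2)

Inside the bracket: (t^-1)
Raise to the power 2: (t^-2)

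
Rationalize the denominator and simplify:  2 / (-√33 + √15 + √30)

(-2*√33 + 3*√30 + 8*√15 + 5*√66)/138

Group as (√15 + √30) - √33; multiply by (√15 + √30) + √33, then rationalise the remaining surd.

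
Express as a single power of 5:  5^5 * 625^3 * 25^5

5^5 = 5^5; 625^3 = 5^12; 25^5 = 5^10
Combine exponents: 5^27

5^27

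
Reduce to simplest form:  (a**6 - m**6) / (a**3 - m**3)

Difference of sixth powers: factor out (a**3 - m**3).

a**3 + m**3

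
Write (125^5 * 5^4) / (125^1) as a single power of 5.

5^16

125^5 = 5^15; 5^4 = 5^4; 125^1 = 5^3
Combine exponents: 5^16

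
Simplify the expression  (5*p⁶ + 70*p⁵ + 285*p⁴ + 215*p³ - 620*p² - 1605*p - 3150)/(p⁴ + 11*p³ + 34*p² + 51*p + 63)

5*p² + 15*p - 50

Factor: 5*p⁶ + 70*p⁵ + 285*p⁴ + 215*p³ - 620*p² - 1605*p - 3150 = 5·(p + 5)·(p + 7)·(p + 3)·(p² + p + 3)·(p - 2);  p⁴ + 11*p³ + 34*p² + 51*p + 63 = (p + 7)·(p + 3)·(p² + p + 3)
Cancel the common factors (p² + p + 3), (p + 3), (p + 7).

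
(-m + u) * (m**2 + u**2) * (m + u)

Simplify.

(u+m)(u-m) = -m**2 + u**2; continue pairing.

-m**4 + u**4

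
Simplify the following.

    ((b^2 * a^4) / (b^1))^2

Inside the bracket: b^1 * a^4
Raise to the power 2: b^2 * a^8

a^8*b^2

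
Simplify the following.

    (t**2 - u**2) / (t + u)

t - u

Difference of squares: factor out (t + u).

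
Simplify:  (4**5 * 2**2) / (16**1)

4**5 = 2**10; 2**2 = 2**2; 16**1 = 2**4
Combine exponents: 2**8

2**8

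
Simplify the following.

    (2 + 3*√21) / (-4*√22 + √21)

Multiply numerator and denominator by √21 + 4*√22.
Denominator becomes -331; numerator becomes 2*√21 + 8*√22 + 63 + 12*√462.

(-12*√462 - 63 - 8*√22 - 2*√21)/331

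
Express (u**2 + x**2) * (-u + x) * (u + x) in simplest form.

-u**4 + x**4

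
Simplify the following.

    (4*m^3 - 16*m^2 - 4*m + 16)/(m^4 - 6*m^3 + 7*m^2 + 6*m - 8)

Factor: 4*m^3 - 16*m^2 - 4*m + 16 = 4*(m - 4)*(m - 1)*(m + 1);  m^4 - 6*m^3 + 7*m^2 + 6*m - 8 = (m + 1)*(m - 4)*(m - 1)*(m - 2)
Cancel the common factors (m - 4), (m + 1), (m - 1).

4/(m - 2)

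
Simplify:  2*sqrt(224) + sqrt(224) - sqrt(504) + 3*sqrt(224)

2*sqrt(224) = 8*sqrt(14); sqrt(224) = 4*sqrt(14); sqrt(504) = 6*sqrt(14); 3*sqrt(224) = 12*sqrt(14)
Combine: (8 + 4 - 6 + 12)·sqrt(14) = 18*sqrt(14)

18*sqrt(14)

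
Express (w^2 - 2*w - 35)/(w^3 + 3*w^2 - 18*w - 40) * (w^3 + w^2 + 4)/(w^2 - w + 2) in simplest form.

Factor: w^2 - 2*w - 35 = (w - 7)*(w + 5);  w^3 + 3*w^2 - 18*w - 40 = (w - 4)*(w + 2)*(w + 5);  w^3 + w^2 + 4 = (w + 2)*(w^2 - w + 2)
Cancel the common factors (w^2 - w + 2), (w + 2), (w + 5).

(w - 7)/(w - 4)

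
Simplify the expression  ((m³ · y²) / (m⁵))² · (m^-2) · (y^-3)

y/m⁶

Inside the bracket: (m^-2) · y²
Raise to the power 2: (m^-4) · y⁴
Multiply by (m^-2) · (y^-3): add exponents.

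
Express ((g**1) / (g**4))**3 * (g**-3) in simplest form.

Inside the bracket: (g**-3)
Raise to the power 3: (g**-9)
Multiply by (g**-3): add exponents.

g**(-12)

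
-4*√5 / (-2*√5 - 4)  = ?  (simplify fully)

-4*√5 + 10

Multiply numerator and denominator by -4 + 2*√5.
Denominator becomes -4; numerator becomes -40 + 16*√5.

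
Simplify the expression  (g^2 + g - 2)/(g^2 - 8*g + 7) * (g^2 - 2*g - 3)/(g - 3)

Factor: g^2 + g - 2 = (g + 2)*(g - 1);  g^2 - 8*g + 7 = (g - 1)*(g - 7);  g^2 - 2*g - 3 = (g - 3)*(g + 1)
Cancel the common factors (g - 3), (g - 1).

(g^2 + 3*g + 2)/(g - 7)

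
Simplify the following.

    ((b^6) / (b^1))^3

b^15

Inside the bracket: b^5
Raise to the power 3: b^15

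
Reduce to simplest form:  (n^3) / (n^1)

n^2

Quotient: n^2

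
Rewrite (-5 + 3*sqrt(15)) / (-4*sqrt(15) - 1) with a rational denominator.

(-185 + 23*sqrt(15))/239

Multiply numerator and denominator by -1 + 4*sqrt(15).
Denominator becomes -239; numerator becomes -23*sqrt(15) + 185.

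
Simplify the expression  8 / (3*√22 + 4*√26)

Multiply numerator and denominator by -3*√22 + 4*√26.
Denominator becomes 218; numerator becomes -24*√22 + 32*√26.

(-12*√22 + 16*√26)/109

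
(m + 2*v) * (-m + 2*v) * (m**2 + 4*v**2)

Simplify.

Telescope via difference of squares: ((2*v)+m)((2*v)-m) = -m**2 + 4*v**2, then repeat with the next factor.

-m**4 + 16*v**4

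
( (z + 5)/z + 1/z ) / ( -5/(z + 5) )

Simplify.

Numerator: (z + 5)/z + 1/z = (z + 6)/z
Denominator: -5/(z + 5) = -5/(z + 5)
Divide: ((z + 6)/z) · (-z/5 - 1) = (-z^2 - 11*z - 30)/(5*z)

(-z^2 - 11*z - 30)/(5*z)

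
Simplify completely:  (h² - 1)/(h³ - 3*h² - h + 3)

1/(h - 3)

Factor: h² - 1 = (h + 1)·(h - 1);  h³ - 3*h² - h + 3 = (h - 3)·(h - 1)·(h + 1)
Cancel the common factors (h + 1), (h - 1).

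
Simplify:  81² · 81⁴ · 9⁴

3^32

81² = 3^8; 81⁴ = 3^16; 9⁴ = 3^8
Combine exponents: 3^32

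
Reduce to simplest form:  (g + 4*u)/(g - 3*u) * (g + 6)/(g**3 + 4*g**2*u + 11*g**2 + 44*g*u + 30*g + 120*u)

-1/(-g**2 + 3*g*u - 5*g + 15*u)

Factor: g**3 + 4*g**2*u + 11*g**2 + 44*g*u + 30*g + 120*u = (g + 4*u)*(g + 6)*(g + 5)
Cancel the common factors (g + 4*u), (g + 6).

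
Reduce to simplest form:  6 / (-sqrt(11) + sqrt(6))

Multiply numerator and denominator by sqrt(6) + sqrt(11).
Denominator becomes -5; numerator becomes 6*sqrt(6) + 6*sqrt(11).

(-6*sqrt(11) - 6*sqrt(6))/5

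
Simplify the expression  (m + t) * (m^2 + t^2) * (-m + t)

-m^4 + t^4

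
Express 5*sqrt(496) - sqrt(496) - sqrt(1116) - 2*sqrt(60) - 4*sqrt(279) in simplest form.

-4*sqrt(15) - 2*sqrt(31)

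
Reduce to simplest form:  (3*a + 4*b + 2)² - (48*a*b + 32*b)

(3*a - 4*b + 2)²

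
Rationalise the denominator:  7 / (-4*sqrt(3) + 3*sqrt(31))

Multiply numerator and denominator by 4*sqrt(3) + 3*sqrt(31).
Denominator becomes 231; numerator becomes 28*sqrt(3) + 21*sqrt(31).

(4*sqrt(3) + 3*sqrt(31))/33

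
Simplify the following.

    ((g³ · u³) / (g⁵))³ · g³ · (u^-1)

Inside the bracket: (g^-2) · u³
Raise to the power 3: (g^-6) · u⁹
Multiply by g³ · (u^-1): add exponents.

u⁸/g³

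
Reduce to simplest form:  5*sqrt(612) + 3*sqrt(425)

45*sqrt(17)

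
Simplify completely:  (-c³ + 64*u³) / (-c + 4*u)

c² + 4*c*u + 16*u²

Factor as (a-b)(a^2+ab+b^2) with a=(4*u), b=c.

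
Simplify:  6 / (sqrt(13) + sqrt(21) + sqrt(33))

Group as (sqrt(13) + sqrt(21)) + sqrt(33); multiply by (sqrt(13) + sqrt(21)) - sqrt(33), then rationalise the remaining surd.

(-36*sqrt(1001) + 6*sqrt(33) + 150*sqrt(21) + 246*sqrt(13))/1091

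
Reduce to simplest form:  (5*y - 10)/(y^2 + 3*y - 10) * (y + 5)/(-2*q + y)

Factor: 5*y - 10 = 5*(y - 2);  y^2 + 3*y - 10 = (y - 2)*(y + 5)
Cancel the common factors (y - 2), (y + 5).

5/(-2*q + y)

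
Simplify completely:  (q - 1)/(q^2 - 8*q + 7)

1/(q - 7)

Factor: q^2 - 8*q + 7 = (q - 7)*(q - 1)
Cancel the common factor (q - 1).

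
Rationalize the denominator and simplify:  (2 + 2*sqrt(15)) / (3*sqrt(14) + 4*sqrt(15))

Multiply numerator and denominator by -3*sqrt(14) + 4*sqrt(15).
Denominator becomes 114; numerator becomes -6*sqrt(210) - 6*sqrt(14) + 8*sqrt(15) + 120.

(-3*sqrt(210) - 3*sqrt(14) + 4*sqrt(15) + 60)/57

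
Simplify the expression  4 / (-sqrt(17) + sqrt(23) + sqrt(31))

Group as (sqrt(23) + sqrt(31)) - sqrt(17); multiply by (sqrt(23) + sqrt(31)) + sqrt(17), then rationalise the remaining surd.

(-148*sqrt(17) + 36*sqrt(31) + 100*sqrt(23) + 8*sqrt(12121))/1483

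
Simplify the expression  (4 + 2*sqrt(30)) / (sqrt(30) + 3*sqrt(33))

(-60 - 4*sqrt(30) + 12*sqrt(33) + 18*sqrt(110))/267

Multiply numerator and denominator by -3*sqrt(33) + sqrt(30).
Denominator becomes -267; numerator becomes -18*sqrt(110) - 12*sqrt(33) + 4*sqrt(30) + 60.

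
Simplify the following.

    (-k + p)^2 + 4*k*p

After expansion: k^2 + 2*k*p + p^2 — a perfect-square trinomial.

(k + p)^2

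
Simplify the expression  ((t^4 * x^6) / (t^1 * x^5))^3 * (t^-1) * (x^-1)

t^8*x^2

Inside the bracket: t^3 * x^1
Raise to the power 3: t^9 * x^3
Multiply by (t^-1) * (x^-1): add exponents.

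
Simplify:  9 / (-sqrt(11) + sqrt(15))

(9*sqrt(11) + 9*sqrt(15))/4

Multiply numerator and denominator by sqrt(11) + sqrt(15).
Denominator becomes 4; numerator becomes 9*sqrt(11) + 9*sqrt(15).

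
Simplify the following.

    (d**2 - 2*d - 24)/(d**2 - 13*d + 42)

Factor: d**2 - 2*d - 24 = (d + 4)*(d - 6);  d**2 - 13*d + 42 = (d - 6)*(d - 7)
Cancel the common factor (d - 6).

(d + 4)/(d - 7)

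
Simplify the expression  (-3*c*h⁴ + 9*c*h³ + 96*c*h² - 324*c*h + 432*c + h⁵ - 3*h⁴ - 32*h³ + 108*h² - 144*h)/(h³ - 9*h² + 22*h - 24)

-3*c*h - 18*c + h² + 6*h

Factor: -3*c*h⁴ + 9*c*h³ + 96*c*h² - 324*c*h + 432*c + h⁵ - 3*h⁴ - 32*h³ + 108*h² - 144*h = (h - 6)·(h + 6)·(h² - 3*h + 4)·(-3*c + h);  h³ - 9*h² + 22*h - 24 = (h² - 3*h + 4)·(h - 6)
Cancel the common factors (h² - 3*h + 4), (h - 6).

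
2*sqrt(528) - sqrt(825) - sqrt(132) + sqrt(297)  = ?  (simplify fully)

2*sqrt(528) = 8*sqrt(33); sqrt(825) = 5*sqrt(33); sqrt(132) = 2*sqrt(33); sqrt(297) = 3*sqrt(33)
Combine: (8 - 5 - 2 + 3)·sqrt(33) = 4*sqrt(33)

4*sqrt(33)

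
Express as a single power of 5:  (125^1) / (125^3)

125^1 = 5^3; 125^3 = 5^9
Combine exponents: 5^(-6)

5^(-6)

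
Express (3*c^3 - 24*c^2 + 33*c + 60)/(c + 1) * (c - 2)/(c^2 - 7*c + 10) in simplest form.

Factor: 3*c^3 - 24*c^2 + 33*c + 60 = 3*(c - 5)*(c + 1)*(c - 4);  c^2 - 7*c + 10 = (c - 2)*(c - 5)
Cancel the common factors (c - 5), (c + 1), (c - 2).

3*c - 12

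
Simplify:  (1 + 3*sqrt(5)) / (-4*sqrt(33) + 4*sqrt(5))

(-3*sqrt(165) - 15 - sqrt(33) - sqrt(5))/112

Multiply numerator and denominator by 4*sqrt(5) + 4*sqrt(33).
Denominator becomes -448; numerator becomes 4*sqrt(5) + 4*sqrt(33) + 60 + 12*sqrt(165).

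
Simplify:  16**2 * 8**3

16**2 = 2**8; 8**3 = 2**9
Combine exponents: 2**17

2**17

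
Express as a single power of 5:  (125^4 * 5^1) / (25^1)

125^4 = 5^12; 5^1 = 5^1; 25^1 = 5^2
Combine exponents: 5^11

5^11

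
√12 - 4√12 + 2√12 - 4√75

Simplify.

-22*√3

√12 = 2*√3; 4√12 = 8*√3; 2√12 = 4*√3; 4√75 = 20*√3
Combine: (2 - 8 + 4 - 20)·√3 = -22*√3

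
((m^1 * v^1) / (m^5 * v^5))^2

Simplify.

1/(m^8*v^8)

Inside the bracket: (m^-4) * (v^-4)
Raise to the power 2: (m^-8) * (v^-8)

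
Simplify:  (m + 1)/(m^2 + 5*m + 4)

1/(m + 4)

Factor: m^2 + 5*m + 4 = (m + 1)*(m + 4)
Cancel the common factor (m + 1).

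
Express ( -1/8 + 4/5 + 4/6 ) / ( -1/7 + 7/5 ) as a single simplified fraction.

1127/1056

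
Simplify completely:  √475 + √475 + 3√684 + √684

34*√19

√475 = 5*√19; √475 = 5*√19; 3√684 = 18*√19; √684 = 6*√19
Combine: (5 + 5 + 18 + 6)·√19 = 34*√19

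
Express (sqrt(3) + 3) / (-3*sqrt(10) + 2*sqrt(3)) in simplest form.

(-3*sqrt(10) - sqrt(30) - 2*sqrt(3) - 2)/26

Multiply numerator and denominator by 2*sqrt(3) + 3*sqrt(10).
Denominator becomes -78; numerator becomes 6 + 6*sqrt(3) + 3*sqrt(30) + 9*sqrt(10).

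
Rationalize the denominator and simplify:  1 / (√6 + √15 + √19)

(-3*√190 + √19 + 5*√15 + 14*√6)/178

Group as (√6 + √19) + √15; multiply by (√6 + √19) - √15, then rationalise the remaining surd.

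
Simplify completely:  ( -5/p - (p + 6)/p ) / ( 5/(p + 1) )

(-p^2 - 12*p - 11)/(5*p)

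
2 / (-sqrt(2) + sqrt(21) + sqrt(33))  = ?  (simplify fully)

Group as (sqrt(21) + sqrt(33)) - sqrt(2); multiply by (sqrt(21) + sqrt(33)) + sqrt(2), then rationalise the remaining surd.

(-26*sqrt(2) - 5*sqrt(33) + 7*sqrt(21) + 3*sqrt(154))/17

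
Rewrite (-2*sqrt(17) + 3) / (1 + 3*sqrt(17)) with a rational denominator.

Multiply numerator and denominator by -3*sqrt(17) + 1.
Denominator becomes -152; numerator becomes -11*sqrt(17) + 105.

(-105 + 11*sqrt(17))/152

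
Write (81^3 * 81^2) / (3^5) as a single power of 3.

3^15

81^3 = 3^12; 81^2 = 3^8; 3^5 = 3^5
Combine exponents: 3^15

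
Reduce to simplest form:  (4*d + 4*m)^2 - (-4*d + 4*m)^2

Write as f((4*m),(4*d)) - f((4*m),-(4*d)) and expand.

64*d*m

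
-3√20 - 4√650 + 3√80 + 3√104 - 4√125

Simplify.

-14*√26 - 14*√5

3√20 = 6*√5; 4√650 = 20*√26; 3√80 = 12*√5; 3√104 = 6*√26; 4√125 = 20*√5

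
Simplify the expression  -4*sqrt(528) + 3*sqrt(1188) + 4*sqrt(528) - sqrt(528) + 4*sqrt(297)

4*sqrt(528) = 16*sqrt(33); 3*sqrt(1188) = 18*sqrt(33); 4*sqrt(528) = 16*sqrt(33); sqrt(528) = 4*sqrt(33); 4*sqrt(297) = 12*sqrt(33)
Combine: (-16 + 18 + 16 - 4 + 12)·sqrt(33) = 26*sqrt(33)

26*sqrt(33)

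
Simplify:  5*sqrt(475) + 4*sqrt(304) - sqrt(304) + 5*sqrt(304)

57*sqrt(19)

5*sqrt(475) = 25*sqrt(19); 4*sqrt(304) = 16*sqrt(19); sqrt(304) = 4*sqrt(19); 5*sqrt(304) = 20*sqrt(19)
Combine: (25 + 16 - 4 + 20)·sqrt(19) = 57*sqrt(19)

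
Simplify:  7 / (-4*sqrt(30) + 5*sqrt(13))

Multiply numerator and denominator by 5*sqrt(13) + 4*sqrt(30).
Denominator becomes -155; numerator becomes 35*sqrt(13) + 28*sqrt(30).

(-28*sqrt(30) - 35*sqrt(13))/155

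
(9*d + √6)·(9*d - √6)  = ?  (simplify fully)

Difference of squares with P = 9*d, Q = √6.

81*d² - 6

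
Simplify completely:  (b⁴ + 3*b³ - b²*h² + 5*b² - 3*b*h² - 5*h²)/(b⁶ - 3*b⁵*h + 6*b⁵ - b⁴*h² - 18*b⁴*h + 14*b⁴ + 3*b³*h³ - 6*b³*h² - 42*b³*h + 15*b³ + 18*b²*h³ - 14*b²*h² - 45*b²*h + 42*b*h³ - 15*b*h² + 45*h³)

1/(b² - 3*b*h + 3*b - 9*h)

Factor: b⁴ + 3*b³ - b²*h² + 5*b² - 3*b*h² - 5*h² = (b - h)·(b² + 3*b + 5)·(b + h);  b⁶ - 3*b⁵*h + 6*b⁵ - b⁴*h² - 18*b⁴*h + 14*b⁴ + 3*b³*h³ - 6*b³*h² - 42*b³*h + 15*b³ + 18*b²*h³ - 14*b²*h² - 45*b²*h + 42*b*h³ - 15*b*h² + 45*h³ = (b + 3)·(b - h)·(b + h)·(b - 3*h)·(b² + 3*b + 5)
Cancel the common factors (b² + 3*b + 5), (b + h), (b - h).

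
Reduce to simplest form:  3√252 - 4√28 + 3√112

3√252 = 18*√7; 4√28 = 8*√7; 3√112 = 12*√7
Combine: (18 - 8 + 12)·√7 = 22*√7

22*√7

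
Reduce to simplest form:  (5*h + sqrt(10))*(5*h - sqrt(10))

(5*h)^2 - (sqrt(10))^2 = 25*h^2 - 10.

25*h^2 - 10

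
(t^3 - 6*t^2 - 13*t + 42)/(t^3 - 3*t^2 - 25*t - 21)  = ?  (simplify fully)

(t - 2)/(t + 1)

Factor: t^3 - 6*t^2 - 13*t + 42 = (t - 2)*(t - 7)*(t + 3);  t^3 - 3*t^2 - 25*t - 21 = (t + 1)*(t - 7)*(t + 3)
Cancel the common factors (t - 7), (t + 3).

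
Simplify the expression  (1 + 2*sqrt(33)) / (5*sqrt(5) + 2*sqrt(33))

Multiply numerator and denominator by -5*sqrt(5) + 2*sqrt(33).
Denominator becomes 7; numerator becomes -10*sqrt(165) - 5*sqrt(5) + 2*sqrt(33) + 132.

(-10*sqrt(165) - 5*sqrt(5) + 2*sqrt(33) + 132)/7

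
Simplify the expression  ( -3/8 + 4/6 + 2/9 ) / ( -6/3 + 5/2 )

37/36

Numerator: -3/8 + 4/6 + 2/9 = 37/72
Denominator: -6/3 + 5/2 = 1/2
Divide: (37/72) · (2) = 37/36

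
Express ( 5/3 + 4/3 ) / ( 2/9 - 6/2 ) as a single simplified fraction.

-27/25

Numerator: 5/3 + 4/3 = 3
Denominator: 2/9 - 6/2 = -25/9
Divide: (3) · (-9/25) = -27/25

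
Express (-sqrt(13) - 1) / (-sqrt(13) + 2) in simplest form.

(sqrt(13) + 5)/3

Multiply numerator and denominator by 2 + sqrt(13).
Denominator becomes -9; numerator becomes -15 - 3*sqrt(13).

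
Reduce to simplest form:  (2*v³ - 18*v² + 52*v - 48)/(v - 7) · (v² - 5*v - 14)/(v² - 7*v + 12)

Factor: 2*v³ - 18*v² + 52*v - 48 = 2·(v - 2)·(v - 4)·(v - 3);  v² - 5*v - 14 = (v + 2)·(v - 7);  v² - 7*v + 12 = (v - 3)·(v - 4)
Cancel the common factors (v - 7), (v - 3), (v - 4).

2*v² - 8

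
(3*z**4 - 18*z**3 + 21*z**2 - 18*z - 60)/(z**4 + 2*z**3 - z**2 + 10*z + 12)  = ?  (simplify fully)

(3*z - 15)/(z + 3)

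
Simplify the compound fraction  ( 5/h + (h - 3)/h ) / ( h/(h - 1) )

(h² + h - 2)/h²

Numerator: 5/h + (h - 3)/h = (h + 2)/h
Denominator: h/(h - 1) = h/(h - 1)
Divide: ((h + 2)/h) · ((h - 1)/h) = (h² + h - 2)/h²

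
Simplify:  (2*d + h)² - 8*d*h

Expand the square and combine the 8*d*h term.

(2*d - h)²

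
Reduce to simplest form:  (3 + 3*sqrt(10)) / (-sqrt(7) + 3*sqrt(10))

Multiply numerator and denominator by sqrt(7) + 3*sqrt(10).
Denominator becomes 83; numerator becomes 3*sqrt(7) + 3*sqrt(70) + 9*sqrt(10) + 90.

(3*sqrt(7) + 3*sqrt(70) + 9*sqrt(10) + 90)/83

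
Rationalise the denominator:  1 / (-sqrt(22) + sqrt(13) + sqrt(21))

Group as (sqrt(13) + sqrt(21)) - sqrt(22); multiply by (sqrt(13) + sqrt(21)) + sqrt(22), then rationalise the remaining surd.

(-6*sqrt(22) + 7*sqrt(21) + 15*sqrt(13) + sqrt(6006))/474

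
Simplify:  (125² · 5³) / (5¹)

125² = 5^6; 5³ = 5^3; 5¹ = 5^1
Combine exponents: 5^8

5^8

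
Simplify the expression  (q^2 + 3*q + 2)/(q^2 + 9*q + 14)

(q + 1)/(q + 7)

Factor: q^2 + 3*q + 2 = (q + 2)*(q + 1);  q^2 + 9*q + 14 = (q + 2)*(q + 7)
Cancel the common factor (q + 2).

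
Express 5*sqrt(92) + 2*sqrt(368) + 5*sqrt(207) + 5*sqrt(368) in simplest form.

53*sqrt(23)

5*sqrt(92) = 10*sqrt(23); 2*sqrt(368) = 8*sqrt(23); 5*sqrt(207) = 15*sqrt(23); 5*sqrt(368) = 20*sqrt(23)
Combine: (10 + 8 + 15 + 20)·sqrt(23) = 53*sqrt(23)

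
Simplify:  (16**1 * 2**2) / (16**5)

2**(-14)

16**1 = 2**4; 2**2 = 2**2; 16**5 = 2**20
Combine exponents: 2**(-14)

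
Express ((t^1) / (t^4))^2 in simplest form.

Inside the bracket: (t^-3)
Raise to the power 2: (t^-6)

t^(-6)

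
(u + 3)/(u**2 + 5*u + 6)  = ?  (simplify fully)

1/(u + 2)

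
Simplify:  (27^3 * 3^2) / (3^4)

3^7

27^3 = 3^9; 3^2 = 3^2; 3^4 = 3^4
Combine exponents: 3^7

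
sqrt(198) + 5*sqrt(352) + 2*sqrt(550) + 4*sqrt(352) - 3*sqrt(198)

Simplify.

40*sqrt(22)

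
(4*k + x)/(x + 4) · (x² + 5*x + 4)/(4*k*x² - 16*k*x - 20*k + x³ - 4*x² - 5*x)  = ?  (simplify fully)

1/(x - 5)

Factor: x² + 5*x + 4 = (x + 4)·(x + 1);  4*k*x² - 16*k*x - 20*k + x³ - 4*x² - 5*x = (4*k + x)·(x - 5)·(x + 1)
Cancel the common factors (4*k + x), (x + 4), (x + 1).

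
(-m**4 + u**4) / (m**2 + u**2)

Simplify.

-m**4 + u**4 factors as (-m + u)*(m + u)*(m**2 + u**2).

-m**2 + u**2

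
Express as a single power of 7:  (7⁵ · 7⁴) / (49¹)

7^7

7⁵ = 7^5; 7⁴ = 7^4; 49¹ = 7^2
Combine exponents: 7^7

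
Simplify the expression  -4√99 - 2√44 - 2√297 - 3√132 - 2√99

-22*√11 - 12*√33

4√99 = 12*√11; 2√44 = 4*√11; 2√297 = 6*√33; 3√132 = 6*√33; 2√99 = 6*√11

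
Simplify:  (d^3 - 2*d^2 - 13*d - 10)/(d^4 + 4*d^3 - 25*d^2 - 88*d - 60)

1/(d + 6)

Factor: d^3 - 2*d^2 - 13*d - 10 = (d + 1)*(d + 2)*(d - 5);  d^4 + 4*d^3 - 25*d^2 - 88*d - 60 = (d + 1)*(d - 5)*(d + 6)*(d + 2)
Cancel the common factors (d + 1), (d - 5), (d + 2).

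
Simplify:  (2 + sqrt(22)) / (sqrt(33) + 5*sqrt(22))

(-11*sqrt(6) - 2*sqrt(33) + 10*sqrt(22) + 110)/517

Multiply numerator and denominator by -sqrt(33) + 5*sqrt(22).
Denominator becomes 517; numerator becomes -11*sqrt(6) - 2*sqrt(33) + 10*sqrt(22) + 110.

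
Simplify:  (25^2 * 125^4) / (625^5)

25^2 = 5^4; 125^4 = 5^12; 625^5 = 5^20
Combine exponents: 5^(-4)

5^(-4)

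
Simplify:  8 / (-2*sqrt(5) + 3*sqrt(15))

(16*sqrt(5) + 24*sqrt(15))/115

Multiply numerator and denominator by 2*sqrt(5) + 3*sqrt(15).
Denominator becomes 115; numerator becomes 16*sqrt(5) + 24*sqrt(15).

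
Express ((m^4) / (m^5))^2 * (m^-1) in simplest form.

Inside the bracket: (m^-1)
Raise to the power 2: (m^-2)
Multiply by (m^-1): add exponents.

m^(-3)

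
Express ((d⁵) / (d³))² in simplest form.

d⁴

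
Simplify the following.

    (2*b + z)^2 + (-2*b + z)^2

Only the even-power cross terms survive.

8*b^2 + 2*z^2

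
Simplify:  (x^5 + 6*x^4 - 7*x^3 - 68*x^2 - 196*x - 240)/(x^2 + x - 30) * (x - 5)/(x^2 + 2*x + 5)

Factor: x^5 + 6*x^4 - 7*x^3 - 68*x^2 - 196*x - 240 = (x - 4)*(x + 2)*(x + 6)*(x^2 + 2*x + 5);  x^2 + x - 30 = (x - 5)*(x + 6)
Cancel the common factors (x^2 + 2*x + 5), (x - 5), (x + 6).

x^2 - 2*x - 8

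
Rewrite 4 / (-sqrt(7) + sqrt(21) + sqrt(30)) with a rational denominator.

(-22*sqrt(7) - sqrt(30) + 8*sqrt(21) + 21*sqrt(10))/73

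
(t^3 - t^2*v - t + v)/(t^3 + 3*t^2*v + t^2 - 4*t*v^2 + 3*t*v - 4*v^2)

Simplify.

(t - 1)/(t + 4*v)

Factor: t^3 - t^2*v - t + v = (t - 1)*(t - v)*(t + 1);  t^3 + 3*t^2*v + t^2 - 4*t*v^2 + 3*t*v - 4*v^2 = (t - v)*(t + 1)*(t + 4*v)
Cancel the common factors (t - v), (t + 1).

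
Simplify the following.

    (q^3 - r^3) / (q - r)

q^2 + q*r + r^2

q^3 - r^3 = (q - r)(q^2 + q*r + r^2).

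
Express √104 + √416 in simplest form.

6*√26

√104 = 2*√26; √416 = 4*√26
Combine: (2 + 4)·√26 = 6*√26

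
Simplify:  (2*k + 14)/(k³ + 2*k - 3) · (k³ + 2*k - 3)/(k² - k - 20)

(2*k + 14)/(k² - k - 20)

Factor: 2*k + 14 = 2·(k + 7);  k³ + 2*k - 3 = (k² + k + 3)·(k - 1);  k³ + 2*k - 3 = (k² + k + 3)·(k - 1);  k² - k - 20 = (k - 5)·(k + 4)
Cancel the common factors (k² + k + 3), (k - 1).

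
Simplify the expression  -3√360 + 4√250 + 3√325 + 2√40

3√360 = 18*√10; 4√250 = 20*√10; 3√325 = 15*√13; 2√40 = 4*√10

6*√10 + 15*√13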